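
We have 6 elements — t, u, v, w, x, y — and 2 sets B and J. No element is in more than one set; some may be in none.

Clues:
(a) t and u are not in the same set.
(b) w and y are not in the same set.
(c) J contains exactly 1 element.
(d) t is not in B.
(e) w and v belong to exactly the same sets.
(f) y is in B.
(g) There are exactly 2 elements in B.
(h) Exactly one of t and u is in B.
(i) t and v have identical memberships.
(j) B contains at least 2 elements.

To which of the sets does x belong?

From (d): t ∉ B.
From (f): y ∈ B.
(b): w ∉ B.
(e): v matches w: v ∉ B.
(h) (exactly one): u ∈ B.
(g): B already has 2, so the rest are out.
Suppose x ∉ J: no assignment then satisfies all the clues, so x ∈ J.

x: J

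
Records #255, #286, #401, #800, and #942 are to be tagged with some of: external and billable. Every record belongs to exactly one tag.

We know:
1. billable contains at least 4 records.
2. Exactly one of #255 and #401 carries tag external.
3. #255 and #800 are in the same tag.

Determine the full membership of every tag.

external = {#401}; billable = {#255, #286, #800, #942}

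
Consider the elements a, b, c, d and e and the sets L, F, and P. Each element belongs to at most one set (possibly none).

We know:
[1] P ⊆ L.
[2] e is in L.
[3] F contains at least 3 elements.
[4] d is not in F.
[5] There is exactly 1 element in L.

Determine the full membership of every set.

From (2): e ∈ L.
From (4): d ∉ F.
(3): only 3 candidates remain for F, so all are in.
(5): L already has 1, so the rest are out.
(1) contrapositive: d ∉ P.

L = {e}; F = {a, b, c}; P = {}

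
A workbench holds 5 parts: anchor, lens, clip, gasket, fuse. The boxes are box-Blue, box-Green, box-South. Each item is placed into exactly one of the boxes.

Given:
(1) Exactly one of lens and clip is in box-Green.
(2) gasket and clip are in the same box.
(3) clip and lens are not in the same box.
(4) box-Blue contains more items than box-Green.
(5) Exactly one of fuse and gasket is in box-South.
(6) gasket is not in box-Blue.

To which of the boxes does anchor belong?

From (6): gasket ∉ box-Blue.
(2): clip matches gasket: clip ∉ box-Blue.
Suppose anchor ∉ box-Blue: no assignment then satisfies all the clues, so anchor ∈ box-Blue.

anchor: box-Blue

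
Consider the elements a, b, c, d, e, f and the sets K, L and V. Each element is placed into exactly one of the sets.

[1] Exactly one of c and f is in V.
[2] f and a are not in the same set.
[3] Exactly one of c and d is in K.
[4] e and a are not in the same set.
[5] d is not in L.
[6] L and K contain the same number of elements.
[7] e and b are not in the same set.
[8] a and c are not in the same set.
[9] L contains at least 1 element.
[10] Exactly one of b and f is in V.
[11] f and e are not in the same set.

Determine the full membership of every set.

K = {c, e}; L = {a, b}; V = {d, f}

From (5): d ∉ L.
Suppose a ∈ K: no assignment then satisfies all the clues, so a ∉ K.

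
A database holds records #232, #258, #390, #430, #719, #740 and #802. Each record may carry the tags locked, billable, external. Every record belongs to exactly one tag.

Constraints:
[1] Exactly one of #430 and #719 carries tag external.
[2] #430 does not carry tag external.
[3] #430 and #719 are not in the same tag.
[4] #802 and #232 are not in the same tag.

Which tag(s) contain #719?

From (2): #430 ∉ external.
(1) (exactly one): #719 ∈ external.

#719: external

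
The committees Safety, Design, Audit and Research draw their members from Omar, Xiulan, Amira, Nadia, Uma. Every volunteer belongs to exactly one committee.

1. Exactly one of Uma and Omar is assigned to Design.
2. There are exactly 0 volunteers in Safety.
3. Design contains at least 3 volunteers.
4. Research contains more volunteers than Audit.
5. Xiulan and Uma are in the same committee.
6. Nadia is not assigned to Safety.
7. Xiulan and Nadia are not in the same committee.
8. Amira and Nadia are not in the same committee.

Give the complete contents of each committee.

From (6): Nadia ∉ Safety.
(2): Safety already has 0, so the rest are out.
Suppose Omar ∈ Design: no assignment then satisfies all the clues, so Omar ∉ Design.

Safety = {}; Design = {Amira, Uma, Xiulan}; Audit = {}; Research = {Nadia, Omar}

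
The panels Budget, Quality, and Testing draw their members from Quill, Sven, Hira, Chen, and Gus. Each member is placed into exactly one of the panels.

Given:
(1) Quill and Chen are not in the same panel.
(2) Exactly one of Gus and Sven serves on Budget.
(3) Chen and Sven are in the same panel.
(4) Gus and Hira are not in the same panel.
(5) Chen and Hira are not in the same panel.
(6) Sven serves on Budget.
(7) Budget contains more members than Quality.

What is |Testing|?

From (6): Sven ∈ Budget.
(2) (exactly one): Gus ∉ Budget.
(3): Chen matches Sven: Chen ∈ Budget.
(5): Hira ∉ Budget.
(1): Quill ∉ Budget.
Suppose Quill ∈ Quality: no assignment then satisfies all the clues, so Quill ∉ Quality.

2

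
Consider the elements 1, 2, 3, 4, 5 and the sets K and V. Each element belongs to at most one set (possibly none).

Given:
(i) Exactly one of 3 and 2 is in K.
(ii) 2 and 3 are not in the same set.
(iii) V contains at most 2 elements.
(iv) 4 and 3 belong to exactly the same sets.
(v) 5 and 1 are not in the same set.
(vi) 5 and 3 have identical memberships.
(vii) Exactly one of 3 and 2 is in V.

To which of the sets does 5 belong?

5: K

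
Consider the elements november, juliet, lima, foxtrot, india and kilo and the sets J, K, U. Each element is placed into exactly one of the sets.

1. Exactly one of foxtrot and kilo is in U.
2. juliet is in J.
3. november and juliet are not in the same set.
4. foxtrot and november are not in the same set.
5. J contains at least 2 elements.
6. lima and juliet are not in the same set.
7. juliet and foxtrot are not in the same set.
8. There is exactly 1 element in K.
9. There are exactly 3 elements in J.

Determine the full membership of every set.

J = {india, juliet, kilo}; K = {november}; U = {foxtrot, lima}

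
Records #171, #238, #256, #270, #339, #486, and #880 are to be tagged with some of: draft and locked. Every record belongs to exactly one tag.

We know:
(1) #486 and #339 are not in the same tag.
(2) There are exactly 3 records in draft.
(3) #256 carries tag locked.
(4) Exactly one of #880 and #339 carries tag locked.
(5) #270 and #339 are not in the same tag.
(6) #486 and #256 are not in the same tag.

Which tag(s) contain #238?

From (3): #256 ∈ locked.
(6): #486 ∉ locked.
Only one tag left: #486 ∈ draft.
(1): #339 ∉ draft.
Only one tag left: #339 ∈ locked.
(4) (exactly one): #880 ∉ locked.
(5): #270 ∉ locked.
Only one tag left: #270 ∈ draft.
Only one tag left: #880 ∈ draft.
(2): draft already has 3, so the rest are out.
Only one tag left: #171 ∈ locked.
Only one tag left: #238 ∈ locked.

#238: locked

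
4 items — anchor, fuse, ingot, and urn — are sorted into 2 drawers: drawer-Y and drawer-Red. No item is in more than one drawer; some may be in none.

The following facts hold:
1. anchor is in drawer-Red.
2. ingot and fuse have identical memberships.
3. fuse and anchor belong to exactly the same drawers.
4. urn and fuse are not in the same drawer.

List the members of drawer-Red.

drawer-Red = {anchor, fuse, ingot}

From (1): anchor ∈ drawer-Red.
(3): fuse matches anchor: fuse ∉ drawer-Y.
(3): fuse matches anchor: fuse ∈ drawer-Red.
(4): urn ∉ drawer-Red.
(2): ingot matches fuse: ingot ∉ drawer-Y.
(2): ingot matches fuse: ingot ∈ drawer-Red.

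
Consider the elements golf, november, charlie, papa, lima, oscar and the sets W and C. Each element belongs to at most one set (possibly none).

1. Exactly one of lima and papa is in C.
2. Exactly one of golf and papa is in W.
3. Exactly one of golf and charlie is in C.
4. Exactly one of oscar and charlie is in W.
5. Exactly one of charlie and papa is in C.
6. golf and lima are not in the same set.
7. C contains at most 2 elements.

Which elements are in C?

C = {charlie, lima}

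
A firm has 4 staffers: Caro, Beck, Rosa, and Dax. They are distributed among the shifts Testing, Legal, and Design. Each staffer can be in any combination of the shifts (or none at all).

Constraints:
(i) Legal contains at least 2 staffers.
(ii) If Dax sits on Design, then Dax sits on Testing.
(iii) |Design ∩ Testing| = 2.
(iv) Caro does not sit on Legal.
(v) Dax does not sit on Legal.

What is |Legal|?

From (iv): Caro ∉ Legal.
From (v): Dax ∉ Legal.
(i): only 2 candidates remain for Legal, so all are in.

2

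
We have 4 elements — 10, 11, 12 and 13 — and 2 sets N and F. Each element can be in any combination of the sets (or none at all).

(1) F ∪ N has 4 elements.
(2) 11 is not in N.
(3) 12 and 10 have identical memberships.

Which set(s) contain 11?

11: F

From (2): 11 ∉ N.
Suppose 11 ∉ F: no assignment then satisfies all the clues, so 11 ∈ F.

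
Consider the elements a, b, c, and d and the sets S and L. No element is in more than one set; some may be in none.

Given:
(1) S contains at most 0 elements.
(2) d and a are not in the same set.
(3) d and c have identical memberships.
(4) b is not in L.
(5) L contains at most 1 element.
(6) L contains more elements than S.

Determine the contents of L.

L = {a}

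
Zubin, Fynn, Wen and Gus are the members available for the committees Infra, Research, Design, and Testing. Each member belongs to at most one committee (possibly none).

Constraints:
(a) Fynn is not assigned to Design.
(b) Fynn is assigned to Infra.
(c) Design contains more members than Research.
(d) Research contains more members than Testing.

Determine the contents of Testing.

Testing = {}

From (a): Fynn ∉ Design.
From (b): Fynn ∈ Infra.
Suppose Zubin ∈ Testing: no assignment then satisfies all the clues, so Zubin ∉ Testing.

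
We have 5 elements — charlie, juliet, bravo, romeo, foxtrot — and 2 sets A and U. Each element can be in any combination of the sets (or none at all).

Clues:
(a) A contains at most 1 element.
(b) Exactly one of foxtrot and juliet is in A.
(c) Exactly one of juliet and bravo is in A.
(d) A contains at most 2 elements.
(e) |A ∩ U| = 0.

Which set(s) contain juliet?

juliet: A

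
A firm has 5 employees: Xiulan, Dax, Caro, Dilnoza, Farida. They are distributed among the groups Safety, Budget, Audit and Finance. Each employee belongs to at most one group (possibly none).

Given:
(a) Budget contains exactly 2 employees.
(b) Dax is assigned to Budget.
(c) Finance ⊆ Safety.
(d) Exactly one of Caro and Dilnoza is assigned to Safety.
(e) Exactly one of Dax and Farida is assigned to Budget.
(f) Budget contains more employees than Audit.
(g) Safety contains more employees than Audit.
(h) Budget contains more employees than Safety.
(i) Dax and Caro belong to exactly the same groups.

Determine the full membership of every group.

Safety = {Dilnoza}; Budget = {Caro, Dax}; Audit = {}; Finance = {}

From (b): Dax ∈ Budget.
(e) (exactly one): Farida ∉ Budget.
(i): Caro matches Dax: Caro ∉ Safety.
(i): Caro matches Dax: Caro ∈ Budget.
(a): Budget already has 2, so the rest are out.
(d) (exactly one): Dilnoza ∈ Safety.
Suppose Xiulan ∈ Safety: no assignment then satisfies all the clues, so Xiulan ∉ Safety.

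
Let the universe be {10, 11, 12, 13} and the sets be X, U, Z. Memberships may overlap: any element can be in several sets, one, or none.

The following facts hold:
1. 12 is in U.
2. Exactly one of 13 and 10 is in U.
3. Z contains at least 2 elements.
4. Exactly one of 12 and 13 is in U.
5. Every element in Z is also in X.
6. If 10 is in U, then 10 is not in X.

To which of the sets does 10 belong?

From (1): 12 ∈ U.
(4) (exactly one): 13 ∉ U.
(2) (exactly one): 10 ∈ U.
(6): 10 ∉ X.
(5) contrapositive: 10 ∉ Z.

10: U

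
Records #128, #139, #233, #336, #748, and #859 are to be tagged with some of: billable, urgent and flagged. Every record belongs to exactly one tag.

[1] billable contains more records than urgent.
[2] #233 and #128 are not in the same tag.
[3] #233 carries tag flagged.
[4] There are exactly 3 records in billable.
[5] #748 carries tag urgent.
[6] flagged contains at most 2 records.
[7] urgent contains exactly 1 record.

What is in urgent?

urgent = {#748}

From (3): #233 ∈ flagged.
From (5): #748 ∈ urgent.
(2): #128 ∉ flagged.
(7): urgent already has 1, so the rest are out.
Only one tag left: #128 ∈ billable.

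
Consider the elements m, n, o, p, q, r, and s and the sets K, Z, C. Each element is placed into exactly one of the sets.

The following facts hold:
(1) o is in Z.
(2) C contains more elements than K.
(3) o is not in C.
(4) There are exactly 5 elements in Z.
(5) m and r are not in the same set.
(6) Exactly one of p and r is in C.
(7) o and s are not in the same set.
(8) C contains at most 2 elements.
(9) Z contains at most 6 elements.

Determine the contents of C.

From (1): o ∈ Z.
(7): s ∉ Z.
Suppose m ∈ C: no assignment then satisfies all the clues, so m ∉ C.

C = {r, s}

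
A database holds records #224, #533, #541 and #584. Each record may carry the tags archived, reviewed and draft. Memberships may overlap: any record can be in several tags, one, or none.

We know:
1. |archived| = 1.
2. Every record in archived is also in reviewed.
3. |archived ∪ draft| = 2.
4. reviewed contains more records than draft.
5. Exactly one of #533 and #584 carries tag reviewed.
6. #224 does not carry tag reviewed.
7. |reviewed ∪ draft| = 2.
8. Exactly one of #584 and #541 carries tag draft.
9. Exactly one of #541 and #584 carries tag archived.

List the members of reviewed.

reviewed = {#541, #584}

From (6): #224 ∉ reviewed.
(2) contrapositive: #224 ∉ archived.
Suppose #533 ∈ reviewed: no assignment then satisfies all the clues, so #533 ∉ reviewed.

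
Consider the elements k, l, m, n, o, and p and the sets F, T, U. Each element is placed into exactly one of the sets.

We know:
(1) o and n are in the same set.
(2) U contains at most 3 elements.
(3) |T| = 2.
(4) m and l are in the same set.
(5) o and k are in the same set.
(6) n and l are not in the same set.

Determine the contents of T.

T = {l, m}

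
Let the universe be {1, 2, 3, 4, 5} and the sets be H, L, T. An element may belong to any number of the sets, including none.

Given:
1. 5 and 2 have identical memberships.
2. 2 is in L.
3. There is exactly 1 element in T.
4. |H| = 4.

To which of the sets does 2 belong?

2: H, L

From (2): 2 ∈ L.
(1): 5 matches 2: 5 ∈ L.
Suppose 2 ∉ H: no assignment then satisfies all the clues, so 2 ∈ H.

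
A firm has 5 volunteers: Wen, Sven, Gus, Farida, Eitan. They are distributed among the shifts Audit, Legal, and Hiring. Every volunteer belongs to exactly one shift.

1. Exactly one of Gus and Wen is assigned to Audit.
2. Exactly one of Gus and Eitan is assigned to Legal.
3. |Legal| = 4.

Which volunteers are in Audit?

Audit = {Gus}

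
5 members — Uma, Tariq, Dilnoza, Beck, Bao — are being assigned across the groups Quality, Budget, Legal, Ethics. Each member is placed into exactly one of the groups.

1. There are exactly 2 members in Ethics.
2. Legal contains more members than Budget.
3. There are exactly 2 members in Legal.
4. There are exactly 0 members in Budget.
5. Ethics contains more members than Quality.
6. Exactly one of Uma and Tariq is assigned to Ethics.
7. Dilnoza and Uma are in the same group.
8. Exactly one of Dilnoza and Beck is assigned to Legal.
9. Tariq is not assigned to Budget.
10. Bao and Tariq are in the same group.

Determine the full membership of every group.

Quality = {Beck}; Budget = {}; Legal = {Dilnoza, Uma}; Ethics = {Bao, Tariq}

From (9): Tariq ∉ Budget.
(4): Budget already has 0, so the rest are out.
Suppose Uma ∈ Quality: no assignment then satisfies all the clues, so Uma ∉ Quality.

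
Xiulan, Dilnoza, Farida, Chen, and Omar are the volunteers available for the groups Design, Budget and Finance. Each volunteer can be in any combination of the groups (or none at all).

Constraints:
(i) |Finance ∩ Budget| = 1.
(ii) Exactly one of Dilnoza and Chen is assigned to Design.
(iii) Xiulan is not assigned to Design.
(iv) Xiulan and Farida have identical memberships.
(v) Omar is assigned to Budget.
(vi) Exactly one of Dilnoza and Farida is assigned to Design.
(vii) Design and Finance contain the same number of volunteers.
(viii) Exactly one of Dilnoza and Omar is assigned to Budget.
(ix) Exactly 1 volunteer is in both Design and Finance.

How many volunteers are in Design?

From (iii): Xiulan ∉ Design.
From (v): Omar ∈ Budget.
(iv): Farida matches Xiulan: Farida ∉ Design.
(vi) (exactly one): Dilnoza ∈ Design.
(viii) (exactly one): Dilnoza ∉ Budget.
(ii) (exactly one): Chen ∉ Design.
Suppose Xiulan ∈ Finance: no assignment then satisfies all the clues, so Xiulan ∉ Finance.

2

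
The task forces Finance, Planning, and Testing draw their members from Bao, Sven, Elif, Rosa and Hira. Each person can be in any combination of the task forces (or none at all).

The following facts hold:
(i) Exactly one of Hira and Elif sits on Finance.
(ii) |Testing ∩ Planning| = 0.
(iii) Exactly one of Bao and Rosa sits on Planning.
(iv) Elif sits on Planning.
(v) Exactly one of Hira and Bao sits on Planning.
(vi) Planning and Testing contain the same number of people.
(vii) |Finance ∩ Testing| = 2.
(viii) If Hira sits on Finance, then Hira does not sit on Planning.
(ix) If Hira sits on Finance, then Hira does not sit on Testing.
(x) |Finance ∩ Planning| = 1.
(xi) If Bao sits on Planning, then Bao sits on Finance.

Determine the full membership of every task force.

Finance = {Bao, Hira, Rosa, Sven}; Planning = {Bao, Elif}; Testing = {Rosa, Sven}

From (iv): Elif ∈ Planning.
Suppose Bao ∉ Finance: no assignment then satisfies all the clues, so Bao ∈ Finance.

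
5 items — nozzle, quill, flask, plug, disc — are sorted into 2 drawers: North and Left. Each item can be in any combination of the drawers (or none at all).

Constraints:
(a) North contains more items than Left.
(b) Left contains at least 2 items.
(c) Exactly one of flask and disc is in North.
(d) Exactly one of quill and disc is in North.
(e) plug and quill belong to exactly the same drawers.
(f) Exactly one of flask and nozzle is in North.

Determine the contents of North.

North = {flask, plug, quill}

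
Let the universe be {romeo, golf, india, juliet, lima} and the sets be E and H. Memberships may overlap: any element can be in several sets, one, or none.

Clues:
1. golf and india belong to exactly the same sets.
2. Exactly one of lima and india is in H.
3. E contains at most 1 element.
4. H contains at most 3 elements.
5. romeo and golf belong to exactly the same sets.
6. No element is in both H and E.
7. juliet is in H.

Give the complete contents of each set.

From (7): juliet ∈ H.
(6) (disjoint): juliet ∉ E.
Suppose romeo ∈ E: no assignment then satisfies all the clues, so romeo ∉ E.

E = {}; H = {juliet, lima}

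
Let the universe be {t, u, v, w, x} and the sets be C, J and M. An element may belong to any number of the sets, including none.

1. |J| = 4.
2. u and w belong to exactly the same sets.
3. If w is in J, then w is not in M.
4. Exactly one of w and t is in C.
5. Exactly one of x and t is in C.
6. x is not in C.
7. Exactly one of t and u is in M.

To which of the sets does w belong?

w: J

From (6): x ∉ C.
(5) (exactly one): t ∈ C.
(4) (exactly one): w ∉ C.
(2): u matches w: u ∉ C.
Suppose w ∉ J: no assignment then satisfies all the clues, so w ∈ J.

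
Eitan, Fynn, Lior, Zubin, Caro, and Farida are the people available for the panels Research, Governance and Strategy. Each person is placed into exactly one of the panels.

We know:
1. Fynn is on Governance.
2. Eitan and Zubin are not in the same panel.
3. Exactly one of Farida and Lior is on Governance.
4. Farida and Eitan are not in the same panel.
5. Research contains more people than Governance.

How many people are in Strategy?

1

From (1): Fynn ∈ Governance.
Suppose Eitan ∈ Governance: no assignment then satisfies all the clues, so Eitan ∉ Governance.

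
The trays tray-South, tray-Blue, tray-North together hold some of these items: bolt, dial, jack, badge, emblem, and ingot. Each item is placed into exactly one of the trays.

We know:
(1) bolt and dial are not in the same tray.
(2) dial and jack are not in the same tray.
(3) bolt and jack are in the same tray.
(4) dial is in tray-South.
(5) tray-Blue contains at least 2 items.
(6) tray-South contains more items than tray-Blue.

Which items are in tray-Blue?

tray-Blue = {bolt, jack}

From (4): dial ∈ tray-South.
(1): bolt ∉ tray-South.
(2): jack ∉ tray-South.
Suppose bolt ∉ tray-Blue: no assignment then satisfies all the clues, so bolt ∈ tray-Blue.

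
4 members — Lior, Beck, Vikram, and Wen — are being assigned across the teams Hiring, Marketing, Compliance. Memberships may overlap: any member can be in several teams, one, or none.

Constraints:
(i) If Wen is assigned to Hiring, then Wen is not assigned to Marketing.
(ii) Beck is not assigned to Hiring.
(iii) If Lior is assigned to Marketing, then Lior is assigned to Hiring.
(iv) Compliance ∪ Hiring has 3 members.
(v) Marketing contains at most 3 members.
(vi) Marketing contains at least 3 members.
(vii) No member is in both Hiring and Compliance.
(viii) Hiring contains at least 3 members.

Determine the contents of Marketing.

Marketing = {Beck, Lior, Vikram}

From (ii): Beck ∉ Hiring.
(viii): only 3 candidates remain for Hiring, so all are in.
(i): Wen ∉ Marketing.
(vi): only 3 candidates remain for Marketing, so all are in.
(vii) (disjoint): Lior ∉ Compliance.
(vii) (disjoint): Vikram ∉ Compliance.
(vii) (disjoint): Wen ∉ Compliance.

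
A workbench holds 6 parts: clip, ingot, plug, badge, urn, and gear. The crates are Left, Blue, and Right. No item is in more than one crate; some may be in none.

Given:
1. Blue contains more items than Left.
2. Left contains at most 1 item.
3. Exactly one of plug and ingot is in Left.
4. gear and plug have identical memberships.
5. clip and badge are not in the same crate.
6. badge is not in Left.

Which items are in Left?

Left = {ingot}

From (6): badge ∉ Left.
Suppose clip ∈ Left: no assignment then satisfies all the clues, so clip ∉ Left.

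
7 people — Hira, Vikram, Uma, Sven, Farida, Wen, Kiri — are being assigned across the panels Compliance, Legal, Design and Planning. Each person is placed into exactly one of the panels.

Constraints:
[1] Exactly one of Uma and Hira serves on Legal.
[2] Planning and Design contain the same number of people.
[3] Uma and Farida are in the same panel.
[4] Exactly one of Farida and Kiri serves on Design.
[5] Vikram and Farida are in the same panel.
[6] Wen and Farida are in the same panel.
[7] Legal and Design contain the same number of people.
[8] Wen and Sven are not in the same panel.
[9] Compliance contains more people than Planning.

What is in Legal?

Legal = {Hira}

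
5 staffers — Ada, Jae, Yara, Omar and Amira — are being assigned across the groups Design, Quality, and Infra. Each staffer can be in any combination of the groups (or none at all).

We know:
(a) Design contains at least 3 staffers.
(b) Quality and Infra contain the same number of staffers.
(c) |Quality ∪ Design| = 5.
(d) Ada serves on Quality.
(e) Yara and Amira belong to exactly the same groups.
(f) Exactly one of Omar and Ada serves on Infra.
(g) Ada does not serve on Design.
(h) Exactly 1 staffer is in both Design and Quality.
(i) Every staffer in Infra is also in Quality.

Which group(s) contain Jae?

Jae: Design, Infra, Quality

From (d): Ada ∈ Quality.
From (g): Ada ∉ Design.
Suppose Jae ∉ Design: no assignment then satisfies all the clues, so Jae ∈ Design.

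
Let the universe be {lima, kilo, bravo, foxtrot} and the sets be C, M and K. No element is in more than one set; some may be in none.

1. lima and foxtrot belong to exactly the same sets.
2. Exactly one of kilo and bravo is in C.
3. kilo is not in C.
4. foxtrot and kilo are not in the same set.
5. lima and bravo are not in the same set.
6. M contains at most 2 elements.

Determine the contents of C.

C = {bravo}

From (3): kilo ∉ C.
(2) (exactly one): bravo ∈ C.
(5): lima ∉ C.
(1): foxtrot matches lima: foxtrot ∉ C.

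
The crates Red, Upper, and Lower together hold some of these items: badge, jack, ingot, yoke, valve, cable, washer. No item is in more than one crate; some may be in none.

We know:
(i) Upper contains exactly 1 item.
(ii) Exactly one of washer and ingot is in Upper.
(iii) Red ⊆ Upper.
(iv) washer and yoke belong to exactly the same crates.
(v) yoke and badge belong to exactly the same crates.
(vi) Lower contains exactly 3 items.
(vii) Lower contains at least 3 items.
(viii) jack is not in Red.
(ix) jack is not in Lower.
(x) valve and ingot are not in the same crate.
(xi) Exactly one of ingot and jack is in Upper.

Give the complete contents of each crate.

Red = {}; Upper = {ingot}; Lower = {badge, washer, yoke}

From (viii): jack ∉ Red.
From (ix): jack ∉ Lower.
Suppose badge ∈ Red: no assignment then satisfies all the clues, so badge ∉ Red.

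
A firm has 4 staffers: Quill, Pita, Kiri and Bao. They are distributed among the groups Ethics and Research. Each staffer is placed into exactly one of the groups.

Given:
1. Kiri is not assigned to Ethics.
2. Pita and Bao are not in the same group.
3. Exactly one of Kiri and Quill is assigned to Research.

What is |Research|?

From (1): Kiri ∉ Ethics.
Only one group left: Kiri ∈ Research.
(3) (exactly one): Quill ∉ Research.
Only one group left: Quill ∈ Ethics.

2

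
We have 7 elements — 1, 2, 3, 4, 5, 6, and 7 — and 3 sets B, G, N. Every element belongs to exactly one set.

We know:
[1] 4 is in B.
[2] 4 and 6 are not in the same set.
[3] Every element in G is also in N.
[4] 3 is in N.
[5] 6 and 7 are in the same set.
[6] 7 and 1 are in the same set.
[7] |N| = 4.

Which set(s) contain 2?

2: B

From (1): 4 ∈ B.
From (4): 3 ∈ N.
(2): 6 ∉ B.
(5): 7 matches 6: 7 ∉ B.
(6): 1 matches 7: 1 ∉ B.
Suppose 2 ∉ B: no assignment then satisfies all the clues, so 2 ∈ B.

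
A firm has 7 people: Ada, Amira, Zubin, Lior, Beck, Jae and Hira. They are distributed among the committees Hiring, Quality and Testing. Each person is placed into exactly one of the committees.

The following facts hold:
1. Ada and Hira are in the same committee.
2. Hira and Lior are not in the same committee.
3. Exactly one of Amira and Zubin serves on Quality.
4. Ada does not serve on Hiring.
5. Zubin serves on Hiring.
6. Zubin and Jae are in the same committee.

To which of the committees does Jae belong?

From (4): Ada ∉ Hiring.
From (5): Zubin ∈ Hiring.
(1): Hira matches Ada: Hira ∉ Hiring.
(3) (exactly one): Amira ∈ Quality.
(6): Jae matches Zubin: Jae ∈ Hiring.

Jae: Hiring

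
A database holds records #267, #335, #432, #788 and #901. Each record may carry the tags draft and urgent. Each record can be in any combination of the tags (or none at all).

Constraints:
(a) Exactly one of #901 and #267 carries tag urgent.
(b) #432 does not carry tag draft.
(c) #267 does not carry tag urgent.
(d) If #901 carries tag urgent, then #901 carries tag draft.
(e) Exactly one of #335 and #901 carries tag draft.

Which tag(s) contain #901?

From (b): #432 ∉ draft.
From (c): #267 ∉ urgent.
(a) (exactly one): #901 ∈ urgent.
(d): #901 ∈ draft.
(e) (exactly one): #335 ∉ draft.

#901: draft, urgent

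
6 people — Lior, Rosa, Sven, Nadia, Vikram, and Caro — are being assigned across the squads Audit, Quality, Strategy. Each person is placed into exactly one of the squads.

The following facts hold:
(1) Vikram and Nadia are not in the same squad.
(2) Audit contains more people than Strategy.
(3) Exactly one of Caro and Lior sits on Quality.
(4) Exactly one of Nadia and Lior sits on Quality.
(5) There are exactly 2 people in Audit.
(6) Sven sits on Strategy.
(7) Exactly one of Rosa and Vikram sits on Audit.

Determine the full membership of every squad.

Audit = {Lior, Vikram}; Quality = {Caro, Nadia, Rosa}; Strategy = {Sven}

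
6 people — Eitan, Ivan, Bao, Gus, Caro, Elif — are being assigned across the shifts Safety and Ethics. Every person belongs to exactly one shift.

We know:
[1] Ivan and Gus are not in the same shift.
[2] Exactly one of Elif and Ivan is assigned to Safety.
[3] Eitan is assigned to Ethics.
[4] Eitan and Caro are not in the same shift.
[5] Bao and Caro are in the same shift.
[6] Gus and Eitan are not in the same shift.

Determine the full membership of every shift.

Safety = {Bao, Caro, Elif, Gus}; Ethics = {Eitan, Ivan}

From (3): Eitan ∈ Ethics.
(4): Caro ∉ Ethics.
(5): Bao matches Caro: Bao ∉ Ethics.
(6): Gus ∉ Ethics.
Only one shift left: Bao ∈ Safety.
Only one shift left: Gus ∈ Safety.
Only one shift left: Caro ∈ Safety.
(1): Ivan ∉ Safety.
(2) (exactly one): Elif ∈ Safety.
Only one shift left: Ivan ∈ Ethics.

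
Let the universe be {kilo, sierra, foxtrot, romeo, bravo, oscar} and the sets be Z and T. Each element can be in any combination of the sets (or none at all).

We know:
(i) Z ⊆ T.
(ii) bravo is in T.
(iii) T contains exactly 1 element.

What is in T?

From (ii): bravo ∈ T.
(iii): T already has 1, so the rest are out.
(i) contrapositive: kilo ∉ Z.
(i) contrapositive: sierra ∉ Z.
(i) contrapositive: foxtrot ∉ Z.
(i) contrapositive: romeo ∉ Z.
(i) contrapositive: oscar ∉ Z.

T = {bravo}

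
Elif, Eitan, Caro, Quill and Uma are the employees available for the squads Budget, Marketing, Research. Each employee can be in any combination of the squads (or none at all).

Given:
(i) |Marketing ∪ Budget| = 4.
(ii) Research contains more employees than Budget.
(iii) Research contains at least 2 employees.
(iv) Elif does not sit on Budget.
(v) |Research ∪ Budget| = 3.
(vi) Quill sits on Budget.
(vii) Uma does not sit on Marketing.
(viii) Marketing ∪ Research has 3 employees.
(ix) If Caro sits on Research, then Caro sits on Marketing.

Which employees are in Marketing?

Marketing = {Caro, Eitan, Elif}

From (iv): Elif ∉ Budget.
From (vi): Quill ∈ Budget.
From (vii): Uma ∉ Marketing.
Suppose Elif ∉ Marketing: no assignment then satisfies all the clues, so Elif ∈ Marketing.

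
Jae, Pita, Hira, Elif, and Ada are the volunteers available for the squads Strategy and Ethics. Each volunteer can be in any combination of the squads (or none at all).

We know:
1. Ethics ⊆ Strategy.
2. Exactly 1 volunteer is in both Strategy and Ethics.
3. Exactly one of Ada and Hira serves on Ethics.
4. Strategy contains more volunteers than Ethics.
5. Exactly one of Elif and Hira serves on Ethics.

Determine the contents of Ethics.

Ethics = {Hira}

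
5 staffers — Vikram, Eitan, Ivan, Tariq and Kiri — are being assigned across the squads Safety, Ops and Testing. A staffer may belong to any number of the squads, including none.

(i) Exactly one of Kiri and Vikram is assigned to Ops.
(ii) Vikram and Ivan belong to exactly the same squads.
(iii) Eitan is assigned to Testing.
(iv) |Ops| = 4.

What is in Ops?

Ops = {Eitan, Ivan, Tariq, Vikram}

From (iii): Eitan ∈ Testing.
Suppose Vikram ∉ Ops: no assignment then satisfies all the clues, so Vikram ∈ Ops.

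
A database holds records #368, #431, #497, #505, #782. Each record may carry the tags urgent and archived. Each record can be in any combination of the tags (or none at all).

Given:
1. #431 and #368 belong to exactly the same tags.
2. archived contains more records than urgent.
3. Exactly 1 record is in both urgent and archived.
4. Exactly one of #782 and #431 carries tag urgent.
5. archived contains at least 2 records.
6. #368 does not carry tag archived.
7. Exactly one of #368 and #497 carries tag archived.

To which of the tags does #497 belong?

From (6): #368 ∉ archived.
(1): #431 matches #368: #431 ∉ archived.
(7) (exactly one): #497 ∈ archived.
Suppose #497 ∈ urgent: no assignment then satisfies all the clues, so #497 ∉ urgent.

#497: archived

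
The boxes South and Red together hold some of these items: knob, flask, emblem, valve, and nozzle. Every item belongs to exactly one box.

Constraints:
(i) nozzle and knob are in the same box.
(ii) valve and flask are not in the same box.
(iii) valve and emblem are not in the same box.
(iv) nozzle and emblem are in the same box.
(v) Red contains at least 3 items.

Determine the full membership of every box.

South = {valve}; Red = {emblem, flask, knob, nozzle}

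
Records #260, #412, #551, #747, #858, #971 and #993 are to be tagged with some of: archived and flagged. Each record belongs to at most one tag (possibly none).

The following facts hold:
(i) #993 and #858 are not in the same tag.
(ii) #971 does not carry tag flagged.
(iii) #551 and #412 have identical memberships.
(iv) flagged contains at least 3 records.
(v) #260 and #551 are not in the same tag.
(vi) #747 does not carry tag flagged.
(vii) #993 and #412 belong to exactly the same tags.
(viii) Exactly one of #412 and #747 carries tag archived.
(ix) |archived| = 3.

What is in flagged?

From (ii): #971 ∉ flagged.
From (vi): #747 ∉ flagged.
Suppose #260 ∈ flagged: no assignment then satisfies all the clues, so #260 ∉ flagged.

flagged = {#412, #551, #993}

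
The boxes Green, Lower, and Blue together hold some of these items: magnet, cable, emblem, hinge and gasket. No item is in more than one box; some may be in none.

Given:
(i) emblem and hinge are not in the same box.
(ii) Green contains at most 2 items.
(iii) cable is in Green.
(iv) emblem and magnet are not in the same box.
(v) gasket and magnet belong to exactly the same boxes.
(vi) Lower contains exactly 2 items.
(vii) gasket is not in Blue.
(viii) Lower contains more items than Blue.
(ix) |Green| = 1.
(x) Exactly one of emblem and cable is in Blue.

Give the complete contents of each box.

Green = {cable}; Lower = {gasket, magnet}; Blue = {emblem}

From (iii): cable ∈ Green.
From (vii): gasket ∉ Blue.
(v): magnet matches gasket: magnet ∉ Blue.
(ix): Green already has 1, so the rest are out.
(x) (exactly one): emblem ∈ Blue.
(i): hinge ∉ Blue.
Suppose magnet ∉ Lower: no assignment then satisfies all the clues, so magnet ∈ Lower.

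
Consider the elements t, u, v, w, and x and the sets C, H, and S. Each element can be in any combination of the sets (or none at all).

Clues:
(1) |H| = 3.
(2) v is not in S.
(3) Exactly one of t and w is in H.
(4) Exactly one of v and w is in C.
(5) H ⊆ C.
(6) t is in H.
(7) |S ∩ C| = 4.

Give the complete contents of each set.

C = {t, u, w, x}; H = {t, u, x}; S = {t, u, w, x}

From (2): v ∉ S.
From (6): t ∈ H.
(3) (exactly one): w ∉ H.
(5) with t ∈ H: t ∈ C.
Suppose t ∉ S: no assignment then satisfies all the clues, so t ∈ S.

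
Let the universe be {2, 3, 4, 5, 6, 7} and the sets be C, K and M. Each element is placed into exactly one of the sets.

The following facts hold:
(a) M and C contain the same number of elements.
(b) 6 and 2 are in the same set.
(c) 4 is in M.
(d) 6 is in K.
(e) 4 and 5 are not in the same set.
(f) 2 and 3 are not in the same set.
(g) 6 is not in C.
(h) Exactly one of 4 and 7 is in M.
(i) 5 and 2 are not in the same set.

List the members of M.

From (c): 4 ∈ M.
From (d): 6 ∈ K.
(b): 2 matches 6: 2 ∉ C.
(b): 2 matches 6: 2 ∈ K.
(e): 5 ∉ M.
(f): 3 ∉ K.
(h) (exactly one): 7 ∉ M.
(i): 5 ∉ K.
Only one set left: 5 ∈ C.
Suppose 3 ∉ M: no assignment then satisfies all the clues, so 3 ∈ M.

M = {3, 4}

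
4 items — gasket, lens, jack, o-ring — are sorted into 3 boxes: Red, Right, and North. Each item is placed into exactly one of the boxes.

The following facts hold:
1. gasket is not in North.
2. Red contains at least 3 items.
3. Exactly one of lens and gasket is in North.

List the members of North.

North = {lens}

From (1): gasket ∉ North.
(3) (exactly one): lens ∈ North.
(2): only 3 candidates remain for Red, so all are in.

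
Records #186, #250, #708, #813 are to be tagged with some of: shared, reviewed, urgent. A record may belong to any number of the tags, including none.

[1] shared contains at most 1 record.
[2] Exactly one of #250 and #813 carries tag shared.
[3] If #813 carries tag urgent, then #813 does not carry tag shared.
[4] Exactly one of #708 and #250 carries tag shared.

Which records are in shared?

shared = {#250}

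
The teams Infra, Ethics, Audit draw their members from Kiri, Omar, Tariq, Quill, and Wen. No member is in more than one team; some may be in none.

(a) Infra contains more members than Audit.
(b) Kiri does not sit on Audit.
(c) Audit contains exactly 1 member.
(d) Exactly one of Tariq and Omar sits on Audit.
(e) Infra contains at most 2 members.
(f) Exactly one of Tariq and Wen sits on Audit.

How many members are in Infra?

2

From (b): Kiri ∉ Audit.
Suppose Omar ∈ Audit: no assignment then satisfies all the clues, so Omar ∉ Audit.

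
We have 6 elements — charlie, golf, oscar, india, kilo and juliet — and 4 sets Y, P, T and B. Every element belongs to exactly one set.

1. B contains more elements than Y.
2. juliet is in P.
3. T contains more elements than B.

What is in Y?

From (2): juliet ∈ P.
Suppose charlie ∈ Y: no assignment then satisfies all the clues, so charlie ∉ Y.

Y = {}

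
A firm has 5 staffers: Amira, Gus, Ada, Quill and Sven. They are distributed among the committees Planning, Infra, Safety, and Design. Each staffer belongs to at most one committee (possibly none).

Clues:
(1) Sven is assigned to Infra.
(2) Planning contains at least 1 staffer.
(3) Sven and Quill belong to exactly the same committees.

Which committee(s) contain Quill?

Quill: Infra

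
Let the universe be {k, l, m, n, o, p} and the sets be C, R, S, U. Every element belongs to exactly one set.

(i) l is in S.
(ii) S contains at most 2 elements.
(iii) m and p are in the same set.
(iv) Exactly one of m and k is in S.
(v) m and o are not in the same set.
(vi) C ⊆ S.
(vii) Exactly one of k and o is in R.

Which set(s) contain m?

m: U

From (i): l ∈ S.
Suppose m ∈ C: no assignment then satisfies all the clues, so m ∉ C.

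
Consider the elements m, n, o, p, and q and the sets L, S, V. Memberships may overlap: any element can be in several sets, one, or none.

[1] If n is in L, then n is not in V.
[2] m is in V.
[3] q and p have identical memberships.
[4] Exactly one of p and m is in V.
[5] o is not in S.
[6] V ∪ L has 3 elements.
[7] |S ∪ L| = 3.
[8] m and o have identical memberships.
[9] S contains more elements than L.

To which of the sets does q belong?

q: S

From (2): m ∈ V.
From (5): o ∉ S.
(4) (exactly one): p ∉ V.
(8): m matches o: m ∉ S.
(8): o matches m: o ∈ V.
(3): q matches p: q ∉ V.
Suppose q ∈ L: no assignment then satisfies all the clues, so q ∉ L.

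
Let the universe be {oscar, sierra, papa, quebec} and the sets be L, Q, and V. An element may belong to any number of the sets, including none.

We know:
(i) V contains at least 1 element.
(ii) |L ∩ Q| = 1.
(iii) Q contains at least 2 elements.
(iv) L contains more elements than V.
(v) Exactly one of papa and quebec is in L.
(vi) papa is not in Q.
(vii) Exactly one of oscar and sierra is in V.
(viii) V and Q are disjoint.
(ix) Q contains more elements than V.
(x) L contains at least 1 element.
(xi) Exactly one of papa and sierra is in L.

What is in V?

V = {sierra}

From (vi): papa ∉ Q.
Suppose oscar ∈ V: no assignment then satisfies all the clues, so oscar ∉ V.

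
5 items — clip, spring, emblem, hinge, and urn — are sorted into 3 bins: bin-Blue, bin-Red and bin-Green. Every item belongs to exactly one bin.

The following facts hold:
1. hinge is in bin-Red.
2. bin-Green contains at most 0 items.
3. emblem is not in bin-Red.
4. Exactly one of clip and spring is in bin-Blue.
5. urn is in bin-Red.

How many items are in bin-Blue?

2

From (1): hinge ∈ bin-Red.
From (3): emblem ∉ bin-Red.
From (5): urn ∈ bin-Red.
(2): bin-Green already has 0, so the rest are out.
Only one bin left: emblem ∈ bin-Blue.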